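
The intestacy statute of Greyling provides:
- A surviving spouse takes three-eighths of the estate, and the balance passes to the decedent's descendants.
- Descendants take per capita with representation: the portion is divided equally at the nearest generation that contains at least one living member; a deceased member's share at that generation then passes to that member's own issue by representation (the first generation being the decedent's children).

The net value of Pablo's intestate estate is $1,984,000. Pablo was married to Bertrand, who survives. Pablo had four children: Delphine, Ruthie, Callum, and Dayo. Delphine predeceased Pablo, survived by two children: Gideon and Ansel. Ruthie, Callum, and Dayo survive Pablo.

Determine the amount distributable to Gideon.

Gideon receives $155,000.

Bertrand takes three-eighths of $1,984,000 = $744,000. The remaining $1,240,000 passes to the descendants.
The descendants' portion ($1,240,000) is divided into 4 shares of $310,000: Ruthie, Callum, and Dayo each take $310,000; Delphine's $310,000 share passes to Delphine's issue.
Delphine's share ($310,000) is divided into 2 shares of $155,000: Gideon and Ansel each take $155,000.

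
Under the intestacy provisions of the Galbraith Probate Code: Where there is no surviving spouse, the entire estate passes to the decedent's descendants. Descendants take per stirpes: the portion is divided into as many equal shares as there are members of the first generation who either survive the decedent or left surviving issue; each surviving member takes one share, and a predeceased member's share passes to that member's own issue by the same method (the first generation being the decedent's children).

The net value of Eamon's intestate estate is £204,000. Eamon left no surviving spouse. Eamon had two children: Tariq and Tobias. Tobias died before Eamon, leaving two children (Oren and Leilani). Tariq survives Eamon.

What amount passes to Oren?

The entire £204,000 passes to the descendants.
That amount (£204,000) is divided into 2 shares of £102,000: Tariq takes £102,000; Tobias's £102,000 share passes to Tobias's issue.
Tobias's share (£102,000) is divided into 2 shares of £51,000: Oren and Leilani each take £51,000.

Oren receives £51,000.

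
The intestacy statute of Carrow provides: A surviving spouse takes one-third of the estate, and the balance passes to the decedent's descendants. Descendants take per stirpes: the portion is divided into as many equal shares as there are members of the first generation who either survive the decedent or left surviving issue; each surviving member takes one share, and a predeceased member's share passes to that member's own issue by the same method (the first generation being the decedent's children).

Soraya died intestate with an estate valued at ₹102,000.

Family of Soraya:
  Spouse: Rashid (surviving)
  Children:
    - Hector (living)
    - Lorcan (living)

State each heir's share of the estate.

Rashid: ₹34,000; Hector: ₹34,000; Lorcan: ₹34,000

Rashid takes one-third of ₹102,000 = ₹34,000. The remaining ₹68,000 passes to the descendants.
The descendants' portion (₹68,000) is divided into 2 shares of ₹34,000: Hector and Lorcan each take ₹34,000.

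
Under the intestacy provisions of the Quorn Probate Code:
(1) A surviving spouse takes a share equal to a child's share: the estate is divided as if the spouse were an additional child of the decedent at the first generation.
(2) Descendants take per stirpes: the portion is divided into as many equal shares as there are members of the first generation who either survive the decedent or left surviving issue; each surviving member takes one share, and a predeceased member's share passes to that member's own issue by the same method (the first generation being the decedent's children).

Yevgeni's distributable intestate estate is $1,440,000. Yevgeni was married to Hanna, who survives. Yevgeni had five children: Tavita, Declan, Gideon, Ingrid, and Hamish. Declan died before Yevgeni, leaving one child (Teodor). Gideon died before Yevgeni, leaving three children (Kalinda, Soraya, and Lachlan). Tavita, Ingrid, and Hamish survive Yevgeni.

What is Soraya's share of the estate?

Soraya receives $80,000.

The spouse counts as an additional share at the children's level, so there are 6 primary shares of $240,000. Hanna takes one such share ($240,000).
The children's combined portion ($1,200,000) is divided into 5 shares of $240,000: Tavita, Ingrid, and Hamish each take $240,000; Declan's $240,000 share passes to Declan's issue; Gideon's $240,000 share passes to Gideon's issue.
Declan's share ($240,000) passes entirely to Teodor.
Gideon's share ($240,000) is divided into 3 shares of $80,000: Kalinda, Soraya, and Lachlan each take $80,000.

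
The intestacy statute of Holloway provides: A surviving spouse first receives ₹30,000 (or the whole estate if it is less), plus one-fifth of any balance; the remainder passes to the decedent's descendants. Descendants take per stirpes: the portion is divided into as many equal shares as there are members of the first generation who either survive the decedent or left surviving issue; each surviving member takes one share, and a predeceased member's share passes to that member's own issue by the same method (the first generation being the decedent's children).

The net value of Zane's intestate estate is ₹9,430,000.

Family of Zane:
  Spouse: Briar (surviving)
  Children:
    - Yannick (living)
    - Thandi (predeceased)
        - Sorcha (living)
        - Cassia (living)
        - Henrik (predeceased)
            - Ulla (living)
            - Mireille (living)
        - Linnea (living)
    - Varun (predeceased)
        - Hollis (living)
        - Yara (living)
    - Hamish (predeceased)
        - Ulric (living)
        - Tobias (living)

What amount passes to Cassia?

Cassia receives ₹470,000.

Briar first takes ₹30,000, leaving a balance of ₹9,400,000. Briar then takes one-fifth of the balance (₹1,880,000), for a total of ₹1,910,000. The remaining ₹7,520,000 passes to the descendants.
The descendants' portion (₹7,520,000) is divided into 4 shares of ₹1,880,000: Yannick takes ₹1,880,000; Thandi's ₹1,880,000 share passes to Thandi's issue; Varun's ₹1,880,000 share passes to Varun's issue; Hamish's ₹1,880,000 share passes to Hamish's issue.
Thandi's share (₹1,880,000) is divided into 4 shares of ₹470,000: Sorcha, Cassia, and Linnea each take ₹470,000; Henrik's ₹470,000 share passes to Henrik's issue.
Henrik's share (₹470,000) is divided into 2 shares of ₹235,000: Ulla and Mireille each take ₹235,000.
Varun's share (₹1,880,000) is divided into 2 shares of ₹940,000: Hollis and Yara each take ₹940,000.
Hamish's share (₹1,880,000) is divided into 2 shares of ₹940,000: Ulric and Tobias each take ₹940,000.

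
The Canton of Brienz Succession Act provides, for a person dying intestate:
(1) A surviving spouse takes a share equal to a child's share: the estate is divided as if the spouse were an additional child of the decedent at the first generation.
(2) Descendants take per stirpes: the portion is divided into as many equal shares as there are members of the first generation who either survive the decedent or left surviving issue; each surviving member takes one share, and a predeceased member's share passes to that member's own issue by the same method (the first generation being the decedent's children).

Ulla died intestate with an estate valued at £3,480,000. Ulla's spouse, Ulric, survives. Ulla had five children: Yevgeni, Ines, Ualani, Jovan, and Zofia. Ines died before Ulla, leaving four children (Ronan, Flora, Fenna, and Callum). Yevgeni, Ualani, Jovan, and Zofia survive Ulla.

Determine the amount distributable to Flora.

The spouse counts as an additional share at the children's level, so there are 6 primary shares of £580,000. Ulric takes one such share (£580,000).
The children's combined portion (£2,900,000) is divided into 5 shares of £580,000: Yevgeni, Ualani, Jovan, and Zofia each take £580,000; Ines's £580,000 share passes to Ines's issue.
Ines's share (£580,000) is divided into 4 shares of £145,000: Ronan, Flora, Fenna, and Callum each take £145,000.

Flora receives £145,000.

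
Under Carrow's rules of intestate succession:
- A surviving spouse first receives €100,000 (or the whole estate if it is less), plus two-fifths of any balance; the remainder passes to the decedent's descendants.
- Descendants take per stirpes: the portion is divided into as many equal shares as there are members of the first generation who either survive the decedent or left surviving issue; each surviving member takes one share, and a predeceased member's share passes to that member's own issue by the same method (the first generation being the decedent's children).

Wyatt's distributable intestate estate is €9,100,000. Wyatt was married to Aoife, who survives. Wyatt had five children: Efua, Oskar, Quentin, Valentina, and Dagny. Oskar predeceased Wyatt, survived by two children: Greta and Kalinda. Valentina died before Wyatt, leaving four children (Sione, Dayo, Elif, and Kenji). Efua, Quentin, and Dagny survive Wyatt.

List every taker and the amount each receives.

Aoife first takes €100,000, leaving a balance of €9,000,000. Aoife then takes two-fifths of the balance (€3,600,000), for a total of €3,700,000. The remaining €5,400,000 passes to the descendants.
The descendants' portion (€5,400,000) is divided into 5 shares of €1,080,000: Efua, Quentin, and Dagny each take €1,080,000; Oskar's €1,080,000 share passes to Oskar's issue; Valentina's €1,080,000 share passes to Valentina's issue.
Oskar's share (€1,080,000) is divided into 2 shares of €540,000: Greta and Kalinda each take €540,000.
Valentina's share (€1,080,000) is divided into 4 shares of €270,000: Sione, Dayo, Elif, and Kenji each take €270,000.

Aoife: €3,700,000; Efua: €1,080,000; Greta: €540,000; Kalinda: €540,000; Quentin: €1,080,000; Sione: €270,000; Dayo: €270,000; Elif: €270,000; Kenji: €270,000; Dagny: €1,080,000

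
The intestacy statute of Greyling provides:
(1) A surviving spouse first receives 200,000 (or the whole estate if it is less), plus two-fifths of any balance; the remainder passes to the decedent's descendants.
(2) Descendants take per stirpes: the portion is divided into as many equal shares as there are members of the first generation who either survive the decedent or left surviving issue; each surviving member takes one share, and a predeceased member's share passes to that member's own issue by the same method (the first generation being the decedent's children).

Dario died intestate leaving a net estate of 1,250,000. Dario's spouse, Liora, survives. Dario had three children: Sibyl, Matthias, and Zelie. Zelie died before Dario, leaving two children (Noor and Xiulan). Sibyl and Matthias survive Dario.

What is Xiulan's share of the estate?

Xiulan receives 105,000.

Liora first takes 200,000, leaving a balance of 1,050,000. Liora then takes two-fifths of the balance (420,000), for a total of 620,000. The remaining 630,000 passes to the descendants.
The descendants' portion (630,000) is divided into 3 shares of 210,000: Sibyl and Matthias each take 210,000; Zelie's 210,000 share passes to Zelie's issue.
Zelie's share (210,000) is divided into 2 shares of 105,000: Noor and Xiulan each take 105,000.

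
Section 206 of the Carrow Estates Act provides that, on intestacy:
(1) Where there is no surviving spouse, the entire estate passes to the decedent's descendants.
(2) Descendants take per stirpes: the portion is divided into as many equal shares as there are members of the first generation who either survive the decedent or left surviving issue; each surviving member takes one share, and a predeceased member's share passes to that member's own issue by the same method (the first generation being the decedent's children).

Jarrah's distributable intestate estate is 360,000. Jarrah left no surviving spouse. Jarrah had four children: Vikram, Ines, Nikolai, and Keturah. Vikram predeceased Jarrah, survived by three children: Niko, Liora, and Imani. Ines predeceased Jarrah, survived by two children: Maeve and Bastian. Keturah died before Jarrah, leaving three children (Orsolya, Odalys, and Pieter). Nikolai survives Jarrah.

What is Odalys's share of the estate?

Odalys receives 30,000.

The entire 360,000 passes to the descendants.
That amount (360,000) is divided into 4 shares of 90,000: Nikolai takes 90,000; Vikram's 90,000 share passes to Vikram's issue; Ines's 90,000 share passes to Ines's issue; Keturah's 90,000 share passes to Keturah's issue.
Vikram's share (90,000) is divided into 3 shares of 30,000: Niko, Liora, and Imani each take 30,000.
Ines's share (90,000) is divided into 2 shares of 45,000: Maeve and Bastian each take 45,000.
Keturah's share (90,000) is divided into 3 shares of 30,000: Orsolya, Odalys, and Pieter each take 30,000.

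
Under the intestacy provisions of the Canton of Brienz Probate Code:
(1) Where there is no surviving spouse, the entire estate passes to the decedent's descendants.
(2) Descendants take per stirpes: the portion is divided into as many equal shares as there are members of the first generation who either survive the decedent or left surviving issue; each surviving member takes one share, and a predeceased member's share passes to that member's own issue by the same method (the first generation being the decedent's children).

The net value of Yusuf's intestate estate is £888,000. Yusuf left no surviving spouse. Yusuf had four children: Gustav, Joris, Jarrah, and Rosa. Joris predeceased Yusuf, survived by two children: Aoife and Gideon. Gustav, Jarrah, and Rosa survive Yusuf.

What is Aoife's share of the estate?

Aoife receives £111,000.

The entire £888,000 passes to the descendants.
That amount (£888,000) is divided into 4 shares of £222,000: Gustav, Jarrah, and Rosa each take £222,000; Joris's £222,000 share passes to Joris's issue.
Joris's share (£222,000) is divided into 2 shares of £111,000: Aoife and Gideon each take £111,000.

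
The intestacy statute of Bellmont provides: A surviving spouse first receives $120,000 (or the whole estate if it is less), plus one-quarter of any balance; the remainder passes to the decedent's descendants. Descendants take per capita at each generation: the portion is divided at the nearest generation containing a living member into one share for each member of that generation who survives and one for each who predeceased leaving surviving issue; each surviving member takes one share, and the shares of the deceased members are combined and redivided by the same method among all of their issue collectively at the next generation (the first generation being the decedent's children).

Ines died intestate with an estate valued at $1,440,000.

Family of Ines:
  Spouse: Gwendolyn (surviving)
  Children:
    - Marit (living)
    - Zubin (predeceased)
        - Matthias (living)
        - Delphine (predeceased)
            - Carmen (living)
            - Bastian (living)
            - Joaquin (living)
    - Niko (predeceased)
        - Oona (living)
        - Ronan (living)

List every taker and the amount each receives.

Gwendolyn: $450,000; Marit: $330,000; Matthias: $165,000; Carmen: $55,000; Bastian: $55,000; Joaquin: $55,000; Oona: $165,000; Ronan: $165,000

Gwendolyn first takes $120,000, leaving a balance of $1,320,000. Gwendolyn then takes one-quarter of the balance ($330,000), for a total of $450,000. The remaining $990,000 passes to the descendants.
The descendants' portion ($990,000) is divided at the children's generation into 3 shares of $330,000. Marit takes $330,000. The 2 shares of the deceased (Zubin and Niko) are combined into a pool of $660,000.
That pool ($660,000) is divided at the grandchildren's generation into 4 shares of $165,000. Matthias, Oona, and Ronan each take $165,000. The remaining share for the deceased Delphine ($165,000) is carried to the next generation.
That pool ($165,000) is divided at the great-grandchildren's generation equally among Carmen, Bastian, and Joaquin: $55,000 each.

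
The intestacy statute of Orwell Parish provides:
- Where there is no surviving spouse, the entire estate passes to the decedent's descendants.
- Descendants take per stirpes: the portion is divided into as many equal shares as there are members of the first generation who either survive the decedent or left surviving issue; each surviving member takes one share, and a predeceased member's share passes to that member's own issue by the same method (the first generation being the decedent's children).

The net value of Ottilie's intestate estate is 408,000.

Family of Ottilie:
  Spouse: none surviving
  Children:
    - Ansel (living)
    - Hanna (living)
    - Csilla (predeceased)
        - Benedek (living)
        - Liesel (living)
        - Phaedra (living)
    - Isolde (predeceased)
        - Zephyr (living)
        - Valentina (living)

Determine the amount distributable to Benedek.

Benedek receives 34,000.

The entire 408,000 passes to the descendants.
That amount (408,000) is divided into 4 shares of 102,000: Ansel and Hanna each take 102,000; Csilla's 102,000 share passes to Csilla's issue; Isolde's 102,000 share passes to Isolde's issue.
Csilla's share (102,000) is divided into 3 shares of 34,000: Benedek, Liesel, and Phaedra each take 34,000.
Isolde's share (102,000) is divided into 2 shares of 51,000: Zephyr and Valentina each take 51,000.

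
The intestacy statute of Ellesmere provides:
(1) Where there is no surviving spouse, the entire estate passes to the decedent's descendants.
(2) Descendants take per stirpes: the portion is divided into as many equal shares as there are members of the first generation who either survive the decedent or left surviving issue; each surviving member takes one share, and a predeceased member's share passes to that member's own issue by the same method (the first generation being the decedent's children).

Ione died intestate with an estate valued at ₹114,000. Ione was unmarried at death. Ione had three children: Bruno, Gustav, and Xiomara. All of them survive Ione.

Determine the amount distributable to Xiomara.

The entire ₹114,000 passes to the descendants.
That amount (₹114,000) is divided into 3 shares of ₹38,000: Bruno, Gustav, and Xiomara each take ₹38,000.

Xiomara receives ₹38,000.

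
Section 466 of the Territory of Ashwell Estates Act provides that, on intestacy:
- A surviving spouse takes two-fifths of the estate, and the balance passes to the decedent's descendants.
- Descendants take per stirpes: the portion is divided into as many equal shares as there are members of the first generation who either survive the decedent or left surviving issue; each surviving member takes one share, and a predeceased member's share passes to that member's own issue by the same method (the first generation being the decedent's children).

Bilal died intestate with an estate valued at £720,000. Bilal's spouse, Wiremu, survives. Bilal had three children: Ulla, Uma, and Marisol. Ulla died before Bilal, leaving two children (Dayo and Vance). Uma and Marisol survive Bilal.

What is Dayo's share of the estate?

Dayo receives £72,000.

Wiremu takes two-fifths of £720,000 = £288,000. The remaining £432,000 passes to the descendants.
The descendants' portion (£432,000) is divided into 3 shares of £144,000: Uma and Marisol each take £144,000; Ulla's £144,000 share passes to Ulla's issue.
Ulla's share (£144,000) is divided into 2 shares of £72,000: Dayo and Vance each take £72,000.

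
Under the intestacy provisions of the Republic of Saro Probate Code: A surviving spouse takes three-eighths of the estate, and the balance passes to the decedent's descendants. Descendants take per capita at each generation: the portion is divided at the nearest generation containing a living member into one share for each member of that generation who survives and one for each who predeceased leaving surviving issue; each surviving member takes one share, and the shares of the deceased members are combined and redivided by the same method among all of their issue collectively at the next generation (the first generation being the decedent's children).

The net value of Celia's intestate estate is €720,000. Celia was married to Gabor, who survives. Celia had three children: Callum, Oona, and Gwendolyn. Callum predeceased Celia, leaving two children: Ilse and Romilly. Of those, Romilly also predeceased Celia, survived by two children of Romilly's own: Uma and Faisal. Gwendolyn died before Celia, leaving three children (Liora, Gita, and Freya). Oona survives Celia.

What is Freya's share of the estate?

Freya receives €60,000.

Gabor takes three-eighths of €720,000 = €270,000. The remaining €450,000 passes to the descendants.
The descendants' portion (€450,000) is divided at the children's generation into 3 shares of €150,000. Oona takes €150,000. The 2 shares of the deceased (Callum and Gwendolyn) are combined into a pool of €300,000.
That pool (€300,000) is divided at the grandchildren's generation into 5 shares of €60,000. Ilse, Liora, Gita, and Freya each take €60,000. The remaining share for the deceased Romilly (€60,000) is carried to the next generation.
That pool (€60,000) is divided at the great-grandchildren's generation equally among Uma and Faisal: €30,000 each.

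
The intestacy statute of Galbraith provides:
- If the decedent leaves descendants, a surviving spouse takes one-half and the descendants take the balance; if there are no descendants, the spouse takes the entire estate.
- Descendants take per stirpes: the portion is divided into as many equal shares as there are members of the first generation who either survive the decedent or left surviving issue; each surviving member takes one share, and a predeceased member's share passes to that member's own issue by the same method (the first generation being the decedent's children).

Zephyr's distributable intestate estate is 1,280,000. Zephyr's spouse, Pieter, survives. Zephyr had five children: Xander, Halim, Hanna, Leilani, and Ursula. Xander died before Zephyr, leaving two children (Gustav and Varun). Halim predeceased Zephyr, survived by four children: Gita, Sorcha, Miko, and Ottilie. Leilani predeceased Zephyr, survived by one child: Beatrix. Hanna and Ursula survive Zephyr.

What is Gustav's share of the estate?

Pieter takes one-half of 1,280,000 = 640,000. The remaining 640,000 passes to the descendants.
The descendants' portion (640,000) is divided into 5 shares of 128,000: Hanna and Ursula each take 128,000; Xander's 128,000 share passes to Xander's issue; Halim's 128,000 share passes to Halim's issue; Leilani's 128,000 share passes to Leilani's issue.
Xander's share (128,000) is divided into 2 shares of 64,000: Gustav and Varun each take 64,000.
Halim's share (128,000) is divided into 4 shares of 32,000: Gita, Sorcha, Miko, and Ottilie each take 32,000.
Leilani's share (128,000) passes entirely to Beatrix.

Gustav receives 64,000.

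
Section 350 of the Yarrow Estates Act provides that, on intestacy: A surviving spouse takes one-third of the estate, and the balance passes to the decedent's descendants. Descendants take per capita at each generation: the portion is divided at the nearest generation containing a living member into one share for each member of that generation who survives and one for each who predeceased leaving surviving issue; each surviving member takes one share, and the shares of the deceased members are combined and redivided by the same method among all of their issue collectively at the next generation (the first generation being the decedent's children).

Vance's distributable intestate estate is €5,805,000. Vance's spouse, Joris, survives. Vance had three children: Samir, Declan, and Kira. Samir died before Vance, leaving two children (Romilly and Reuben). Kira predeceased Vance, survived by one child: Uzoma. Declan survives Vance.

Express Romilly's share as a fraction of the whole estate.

Romilly receives 4/27 of the estate.

Joris takes one-third of €5,805,000 = €1,935,000. The remaining €3,870,000 passes to the descendants.
The descendants' portion (€3,870,000) is divided at the children's generation into 3 shares of €1,290,000. Declan takes €1,290,000. The 2 shares of the deceased (Samir and Kira) are combined into a pool of €2,580,000.
That pool (€2,580,000) is divided at the grandchildren's generation equally among Romilly, Reuben, and Uzoma: €860,000 each.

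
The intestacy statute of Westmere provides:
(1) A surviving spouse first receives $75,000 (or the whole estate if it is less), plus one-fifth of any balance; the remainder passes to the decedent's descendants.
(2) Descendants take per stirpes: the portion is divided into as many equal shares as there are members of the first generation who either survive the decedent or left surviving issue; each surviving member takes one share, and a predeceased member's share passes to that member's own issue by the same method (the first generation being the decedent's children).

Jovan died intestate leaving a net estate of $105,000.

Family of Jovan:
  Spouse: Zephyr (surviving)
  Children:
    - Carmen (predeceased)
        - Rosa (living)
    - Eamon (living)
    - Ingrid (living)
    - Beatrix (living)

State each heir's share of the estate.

Zephyr first takes $75,000, leaving a balance of $30,000. Zephyr then takes one-fifth of the balance ($6,000), for a total of $81,000. The remaining $24,000 passes to the descendants.
The descendants' portion ($24,000) is divided into 4 shares of $6,000: Eamon, Ingrid, and Beatrix each take $6,000; Carmen's $6,000 share passes to Carmen's issue.
Carmen's share ($6,000) passes entirely to Rosa.

Zephyr: $81,000; Rosa: $6,000; Eamon: $6,000; Ingrid: $6,000; Beatrix: $6,000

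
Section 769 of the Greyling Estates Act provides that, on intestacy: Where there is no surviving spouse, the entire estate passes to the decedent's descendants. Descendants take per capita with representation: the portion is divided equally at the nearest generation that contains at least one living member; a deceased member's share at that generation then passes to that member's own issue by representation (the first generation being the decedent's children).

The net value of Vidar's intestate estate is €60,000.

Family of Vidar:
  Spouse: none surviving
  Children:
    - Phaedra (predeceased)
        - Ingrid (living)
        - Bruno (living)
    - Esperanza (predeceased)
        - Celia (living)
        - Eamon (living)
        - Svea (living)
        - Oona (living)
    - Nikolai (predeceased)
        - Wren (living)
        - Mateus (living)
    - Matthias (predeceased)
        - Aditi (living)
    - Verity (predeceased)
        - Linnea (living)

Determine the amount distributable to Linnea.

Linnea receives €6,000.

The entire €60,000 passes to the descendants.
No child survives, so the initial division is made at the grandchildren's generation.
That amount (€60,000) is divided into 10 shares of €6,000: Ingrid, Bruno, Celia, Eamon, Svea, Oona, Wren, Mateus, Aditi, and Linnea each take €6,000.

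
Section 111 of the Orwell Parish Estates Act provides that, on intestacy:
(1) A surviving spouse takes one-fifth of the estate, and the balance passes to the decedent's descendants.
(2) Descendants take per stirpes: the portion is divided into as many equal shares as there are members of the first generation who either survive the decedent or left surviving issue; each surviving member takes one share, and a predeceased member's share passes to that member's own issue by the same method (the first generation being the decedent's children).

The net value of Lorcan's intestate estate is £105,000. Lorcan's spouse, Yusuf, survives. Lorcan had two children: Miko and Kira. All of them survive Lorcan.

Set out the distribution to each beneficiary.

Yusuf: £21,000; Miko: £42,000; Kira: £42,000

Yusuf takes one-fifth of £105,000 = £21,000. The remaining £84,000 passes to the descendants.
The descendants' portion (£84,000) is divided into 2 shares of £42,000: Miko and Kira each take £42,000.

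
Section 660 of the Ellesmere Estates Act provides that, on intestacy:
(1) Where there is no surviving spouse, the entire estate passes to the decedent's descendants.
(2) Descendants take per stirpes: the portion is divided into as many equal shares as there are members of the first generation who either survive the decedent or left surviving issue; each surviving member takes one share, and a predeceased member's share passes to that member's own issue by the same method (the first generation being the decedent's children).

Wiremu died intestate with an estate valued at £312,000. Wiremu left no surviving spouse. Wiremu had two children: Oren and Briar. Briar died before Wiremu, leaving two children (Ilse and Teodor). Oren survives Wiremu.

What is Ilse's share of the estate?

The entire £312,000 passes to the descendants.
That amount (£312,000) is divided into 2 shares of £156,000: Oren takes £156,000; Briar's £156,000 share passes to Briar's issue.
Briar's share (£156,000) is divided into 2 shares of £78,000: Ilse and Teodor each take £78,000.

Ilse receives £78,000.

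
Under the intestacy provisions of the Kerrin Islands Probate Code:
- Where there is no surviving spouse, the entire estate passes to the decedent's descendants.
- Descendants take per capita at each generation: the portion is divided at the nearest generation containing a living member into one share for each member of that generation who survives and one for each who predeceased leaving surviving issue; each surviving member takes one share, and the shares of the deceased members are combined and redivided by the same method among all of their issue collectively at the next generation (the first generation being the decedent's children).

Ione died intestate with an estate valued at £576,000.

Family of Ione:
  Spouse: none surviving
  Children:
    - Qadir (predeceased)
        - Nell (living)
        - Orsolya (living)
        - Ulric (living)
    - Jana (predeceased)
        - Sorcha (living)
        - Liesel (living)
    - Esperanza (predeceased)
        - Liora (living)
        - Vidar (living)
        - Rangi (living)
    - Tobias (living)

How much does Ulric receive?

The entire £576,000 passes to the descendants.
That amount (£576,000) is divided at the children's generation into 4 shares of £144,000. Tobias takes £144,000. The 3 shares of the deceased (Qadir, Jana, and Esperanza) are combined into a pool of £432,000.
That pool (£432,000) is divided at the grandchildren's generation equally among Nell, Orsolya, Ulric, Sorcha, Liesel, Liora, Vidar, and Rangi: £54,000 each.

Ulric receives £54,000.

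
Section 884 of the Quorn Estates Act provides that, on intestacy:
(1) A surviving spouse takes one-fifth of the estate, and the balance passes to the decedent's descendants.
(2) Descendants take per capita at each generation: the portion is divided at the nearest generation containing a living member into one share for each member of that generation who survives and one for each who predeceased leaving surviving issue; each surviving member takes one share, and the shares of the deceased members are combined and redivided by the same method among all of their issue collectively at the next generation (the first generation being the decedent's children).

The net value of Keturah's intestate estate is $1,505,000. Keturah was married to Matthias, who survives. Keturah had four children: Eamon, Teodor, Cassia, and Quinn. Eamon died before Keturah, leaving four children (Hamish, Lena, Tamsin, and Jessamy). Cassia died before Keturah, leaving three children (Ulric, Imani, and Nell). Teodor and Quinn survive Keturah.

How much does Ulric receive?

Ulric receives $86,000.

Matthias takes one-fifth of $1,505,000 = $301,000. The remaining $1,204,000 passes to the descendants.
The descendants' portion ($1,204,000) is divided at the children's generation into 4 shares of $301,000. Teodor and Quinn each take $301,000. The 2 shares of the deceased (Eamon and Cassia) are combined into a pool of $602,000.
That pool ($602,000) is divided at the grandchildren's generation equally among Hamish, Lena, Tamsin, Jessamy, Ulric, Imani, and Nell: $86,000 each.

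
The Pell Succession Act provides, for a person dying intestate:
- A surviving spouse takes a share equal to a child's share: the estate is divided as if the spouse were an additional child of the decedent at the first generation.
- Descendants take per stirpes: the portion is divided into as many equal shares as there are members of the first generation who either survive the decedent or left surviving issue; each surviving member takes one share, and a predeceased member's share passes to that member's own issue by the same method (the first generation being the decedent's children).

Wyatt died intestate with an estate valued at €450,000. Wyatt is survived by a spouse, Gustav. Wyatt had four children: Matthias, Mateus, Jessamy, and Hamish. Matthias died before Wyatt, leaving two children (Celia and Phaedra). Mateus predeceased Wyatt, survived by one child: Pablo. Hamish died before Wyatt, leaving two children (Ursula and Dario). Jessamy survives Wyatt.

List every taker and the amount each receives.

Gustav: €90,000; Celia: €45,000; Phaedra: €45,000; Pablo: €90,000; Jessamy: €90,000; Ursula: €45,000; Dario: €45,000

The spouse counts as an additional share at the children's level, so there are 5 primary shares of €90,000. Gustav takes one such share (€90,000).
The children's combined portion (€360,000) is divided into 4 shares of €90,000: Jessamy takes €90,000; Matthias's €90,000 share passes to Matthias's issue; Mateus's €90,000 share passes to Mateus's issue; Hamish's €90,000 share passes to Hamish's issue.
Matthias's share (€90,000) is divided into 2 shares of €45,000: Celia and Phaedra each take €45,000.
Mateus's share (€90,000) passes entirely to Pablo.
Hamish's share (€90,000) is divided into 2 shares of €45,000: Ursula and Dario each take €45,000.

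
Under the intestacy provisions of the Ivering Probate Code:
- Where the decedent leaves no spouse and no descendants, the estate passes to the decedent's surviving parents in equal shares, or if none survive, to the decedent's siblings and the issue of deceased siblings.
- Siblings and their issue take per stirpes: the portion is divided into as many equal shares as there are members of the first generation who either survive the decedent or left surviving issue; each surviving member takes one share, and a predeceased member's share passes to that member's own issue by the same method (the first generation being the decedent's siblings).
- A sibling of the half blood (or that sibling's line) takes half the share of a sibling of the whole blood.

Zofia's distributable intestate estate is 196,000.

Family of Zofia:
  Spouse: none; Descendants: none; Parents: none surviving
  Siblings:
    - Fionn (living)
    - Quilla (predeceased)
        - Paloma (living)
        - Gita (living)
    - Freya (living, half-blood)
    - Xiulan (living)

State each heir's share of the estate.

The entire 196,000 passes to the siblings and their issue.
Counting each half-blood sibling's line as half a unit, there are 7/2 units in 196,000, so one unit is 56,000. Whole-blood lines (Fionn, Quilla, and Xiulan) take 56,000 each; half-blood lines (Freya) take 28,000 each.
Quilla's share (56,000) is divided into 2 shares of 28,000: Paloma and Gita each take 28,000.

Fionn: 56,000; Paloma: 28,000; Gita: 28,000; Freya: 28,000; Xiulan: 56,000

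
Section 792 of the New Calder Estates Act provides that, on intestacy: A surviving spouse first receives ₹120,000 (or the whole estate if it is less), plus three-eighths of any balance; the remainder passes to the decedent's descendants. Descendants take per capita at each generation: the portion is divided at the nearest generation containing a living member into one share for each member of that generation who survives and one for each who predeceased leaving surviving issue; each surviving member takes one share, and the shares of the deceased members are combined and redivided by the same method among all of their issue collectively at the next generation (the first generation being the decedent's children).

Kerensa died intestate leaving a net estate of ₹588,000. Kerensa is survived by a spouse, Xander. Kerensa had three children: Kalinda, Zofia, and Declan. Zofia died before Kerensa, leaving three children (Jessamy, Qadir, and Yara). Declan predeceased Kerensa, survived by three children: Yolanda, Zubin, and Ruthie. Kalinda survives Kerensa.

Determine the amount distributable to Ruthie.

Xander first takes ₹120,000, leaving a balance of ₹468,000. Xander then takes three-eighths of the balance (₹175,500), for a total of ₹295,500. The remaining ₹292,500 passes to the descendants.
The descendants' portion (₹292,500) is divided at the children's generation into 3 shares of ₹97,500. Kalinda takes ₹97,500. The 2 shares of the deceased (Zofia and Declan) are combined into a pool of ₹195,000.
That pool (₹195,000) is divided at the grandchildren's generation equally among Jessamy, Qadir, Yara, Yolanda, Zubin, and Ruthie: ₹32,500 each.

Ruthie receives ₹32,500.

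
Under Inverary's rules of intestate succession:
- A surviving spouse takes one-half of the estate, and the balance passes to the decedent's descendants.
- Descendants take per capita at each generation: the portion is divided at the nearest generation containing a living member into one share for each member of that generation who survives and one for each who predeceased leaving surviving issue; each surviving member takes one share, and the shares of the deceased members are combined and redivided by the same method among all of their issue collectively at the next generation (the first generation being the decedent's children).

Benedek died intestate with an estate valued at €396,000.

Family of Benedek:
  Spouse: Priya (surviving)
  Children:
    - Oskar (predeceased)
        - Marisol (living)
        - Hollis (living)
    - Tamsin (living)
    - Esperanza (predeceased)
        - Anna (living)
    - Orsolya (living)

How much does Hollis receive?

Hollis receives €33,000.

Priya takes one-half of €396,000 = €198,000. The remaining €198,000 passes to the descendants.
The descendants' portion (€198,000) is divided at the children's generation into 4 shares of €49,500. Tamsin and Orsolya each take €49,500. The 2 shares of the deceased (Oskar and Esperanza) are combined into a pool of €99,000.
That pool (€99,000) is divided at the grandchildren's generation equally among Marisol, Hollis, and Anna: €33,000 each.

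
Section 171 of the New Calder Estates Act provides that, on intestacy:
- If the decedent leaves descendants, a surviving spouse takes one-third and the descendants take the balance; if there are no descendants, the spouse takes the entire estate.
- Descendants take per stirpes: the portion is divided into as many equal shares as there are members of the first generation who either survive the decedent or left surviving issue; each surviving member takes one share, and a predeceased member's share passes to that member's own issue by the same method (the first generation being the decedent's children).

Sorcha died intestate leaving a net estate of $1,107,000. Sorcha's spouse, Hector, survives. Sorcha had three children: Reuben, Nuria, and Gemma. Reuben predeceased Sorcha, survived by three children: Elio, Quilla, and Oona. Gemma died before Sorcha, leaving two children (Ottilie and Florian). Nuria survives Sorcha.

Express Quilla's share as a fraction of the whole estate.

Quilla receives 2/27 of the estate.

Hector takes one-third of $1,107,000 = $369,000. The remaining $738,000 passes to the descendants.
The descendants' portion ($738,000) is divided into 3 shares of $246,000: Nuria takes $246,000; Reuben's $246,000 share passes to Reuben's issue; Gemma's $246,000 share passes to Gemma's issue.
Reuben's share ($246,000) is divided into 3 shares of $82,000: Elio, Quilla, and Oona each take $82,000.
Gemma's share ($246,000) is divided into 2 shares of $123,000: Ottilie and Florian each take $123,000.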